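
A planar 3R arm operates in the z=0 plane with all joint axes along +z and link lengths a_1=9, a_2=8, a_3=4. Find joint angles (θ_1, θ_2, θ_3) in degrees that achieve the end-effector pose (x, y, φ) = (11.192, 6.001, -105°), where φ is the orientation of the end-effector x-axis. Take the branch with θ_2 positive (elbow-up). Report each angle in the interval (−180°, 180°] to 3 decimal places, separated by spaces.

wrist centre = target − a_3·(cos φ, sin φ) = (12.2273, 9.8647)
cos θ_2 = (246.8187−9²−8²)/(2·9·8) = 0.7071; θ_2 = 45.0027° (elbow-up)
β = atan2(9.8647,12.2273) = 38.8958°; ψ = atan2(5.6571,14.6566) = 21.1055°
θ_1 = β − ψ = 17.7904°
θ_3 = φ − θ_1 − θ_2 = -167.7930° (wrapped to (-180°,180°])

17.790 45.003 -167.793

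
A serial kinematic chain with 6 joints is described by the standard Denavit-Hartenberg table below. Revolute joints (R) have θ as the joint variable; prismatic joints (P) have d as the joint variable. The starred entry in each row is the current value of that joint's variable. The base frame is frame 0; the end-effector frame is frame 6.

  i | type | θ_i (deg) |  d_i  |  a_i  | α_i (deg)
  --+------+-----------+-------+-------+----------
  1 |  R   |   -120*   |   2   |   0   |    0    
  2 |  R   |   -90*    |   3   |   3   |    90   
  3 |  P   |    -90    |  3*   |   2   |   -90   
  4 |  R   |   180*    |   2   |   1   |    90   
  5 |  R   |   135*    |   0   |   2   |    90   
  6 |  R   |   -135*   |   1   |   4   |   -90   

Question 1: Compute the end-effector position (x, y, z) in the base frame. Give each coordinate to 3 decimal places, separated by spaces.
after link 1: o_1 = (0.0000, 0.0000, 2.0000)
after link 2: o_2 = (-2.5981, 1.5000, 5.0000)
after link 3: o_3 = (-1.0981, 4.0981, 3.0000)
after link 4: o_4 = (-2.8301, 5.0981, 4.0000)
after link 5: o_5 = (-4.0549, 5.8052, 2.5858)
after link 6: o_6 = (-1.5210, 7.6082, 5.2929)

-1.521 7.608 5.293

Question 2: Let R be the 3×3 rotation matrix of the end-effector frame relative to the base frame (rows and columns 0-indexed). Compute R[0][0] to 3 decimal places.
End-effector x-axis (col 0 of R) = (0.7866,0.3624,0.5000)
R[0][0] = 0.7866

0.787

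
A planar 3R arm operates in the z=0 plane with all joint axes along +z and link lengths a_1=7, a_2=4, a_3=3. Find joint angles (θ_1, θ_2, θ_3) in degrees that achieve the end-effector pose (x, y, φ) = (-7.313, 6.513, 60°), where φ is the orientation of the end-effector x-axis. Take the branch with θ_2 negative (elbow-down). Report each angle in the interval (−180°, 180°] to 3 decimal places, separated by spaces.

177.102 -60.005 -57.096

wrist centre = target − a_3·(cos φ, sin φ) = (-8.8130, 3.9149)
cos θ_2 = (92.9956−7²−4²)/(2·7·4) = 0.4999; θ_2 = -60.0052° (elbow-down)
β = atan2(3.9149,-8.8130) = 156.0482°; ψ = atan2(-3.4643,8.9997) = -21.0534°
θ_1 = β − ψ = 177.1016°
θ_3 = φ − θ_1 − θ_2 = -57.0964° (wrapped to (-180°,180°])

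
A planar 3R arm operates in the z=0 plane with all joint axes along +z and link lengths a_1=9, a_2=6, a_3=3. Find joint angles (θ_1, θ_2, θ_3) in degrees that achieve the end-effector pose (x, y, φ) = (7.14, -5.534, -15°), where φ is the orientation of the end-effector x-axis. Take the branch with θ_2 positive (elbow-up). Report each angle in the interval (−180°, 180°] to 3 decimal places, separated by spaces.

-90.004 135.001 -59.998

wrist centre = target − a_3·(cos φ, sin φ) = (4.2422, -4.7575)
cos θ_2 = (40.6307−9²−6²)/(2·9·6) = -0.7071; θ_2 = 135.0014° (elbow-up)
β = atan2(-4.7575,4.2422) = -48.2771°; ψ = atan2(4.2425,4.7573) = 41.7267°
θ_1 = β − ψ = -90.0038°
θ_3 = φ − θ_1 − θ_2 = -59.9975° (wrapped to (-180°,180°])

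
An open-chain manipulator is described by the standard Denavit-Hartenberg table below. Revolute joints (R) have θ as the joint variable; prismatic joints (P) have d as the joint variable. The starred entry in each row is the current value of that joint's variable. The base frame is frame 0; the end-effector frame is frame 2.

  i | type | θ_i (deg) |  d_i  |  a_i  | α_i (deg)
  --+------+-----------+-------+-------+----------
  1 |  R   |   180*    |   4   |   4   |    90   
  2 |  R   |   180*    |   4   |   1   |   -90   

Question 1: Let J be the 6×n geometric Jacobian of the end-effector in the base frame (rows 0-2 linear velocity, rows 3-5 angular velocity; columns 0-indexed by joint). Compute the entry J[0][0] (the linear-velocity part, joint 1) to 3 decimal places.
-4.000

axis z_0 = ẑ; lever o_n−o_0 = (-3.0000,4.0000,4.0000)
cross product → J_v[:, 0] = (-4.0000,-3.0000,0.0000)
J_ω[:, 0] = z_0
entry J[0][0] = -4.0000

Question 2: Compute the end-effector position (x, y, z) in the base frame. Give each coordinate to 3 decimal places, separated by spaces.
after link 1: o_1 = (-4.0000, 0.0000, 4.0000)
after link 2: o_2 = (-3.0000, 4.0000, 4.0000)

-3.000 4.000 4.000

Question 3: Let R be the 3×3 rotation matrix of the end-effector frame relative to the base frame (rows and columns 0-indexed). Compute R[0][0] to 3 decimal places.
1.000

End-effector x-axis (col 0 of R) = (1.0000,-0.0000,0.0000)
R[0][0] = 1.0000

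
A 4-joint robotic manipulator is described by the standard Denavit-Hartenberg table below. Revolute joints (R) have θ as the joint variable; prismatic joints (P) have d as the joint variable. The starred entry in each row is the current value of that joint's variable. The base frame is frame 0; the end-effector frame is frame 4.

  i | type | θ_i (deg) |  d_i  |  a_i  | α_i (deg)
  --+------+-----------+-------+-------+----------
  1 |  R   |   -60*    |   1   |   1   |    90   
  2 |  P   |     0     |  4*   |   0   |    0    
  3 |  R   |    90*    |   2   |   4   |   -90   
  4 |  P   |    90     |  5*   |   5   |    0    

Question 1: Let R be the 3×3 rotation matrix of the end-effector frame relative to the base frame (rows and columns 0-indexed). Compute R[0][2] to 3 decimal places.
-0.500

End-effector z-axis (col 2 of R) = (-0.5000,0.8660,0.0000)
R[0][2] = -0.5000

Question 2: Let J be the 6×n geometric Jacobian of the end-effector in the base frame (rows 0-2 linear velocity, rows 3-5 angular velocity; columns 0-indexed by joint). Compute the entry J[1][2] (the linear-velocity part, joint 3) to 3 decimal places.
axis z_2 = (-0.8660,-0.5000,0.0000); lever o_n−o_2 = (0.0981,5.8301,4.0000)
cross product → J_v[:, 2] = (-2.0000,3.4641,-5.0000)
J_ω[:, 2] = z_2
entry J[1][2] = 3.4641

3.464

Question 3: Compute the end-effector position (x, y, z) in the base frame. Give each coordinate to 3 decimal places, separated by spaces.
after link 1: o_1 = (0.5000, -0.8660, 1.0000)
after link 2: o_2 = (-2.9641, -2.8660, 1.0000)
after link 3: o_3 = (-4.6962, -3.8660, 5.0000)
after link 4: o_4 = (-2.8660, 2.9641, 5.0000)

-2.866 2.964 5.000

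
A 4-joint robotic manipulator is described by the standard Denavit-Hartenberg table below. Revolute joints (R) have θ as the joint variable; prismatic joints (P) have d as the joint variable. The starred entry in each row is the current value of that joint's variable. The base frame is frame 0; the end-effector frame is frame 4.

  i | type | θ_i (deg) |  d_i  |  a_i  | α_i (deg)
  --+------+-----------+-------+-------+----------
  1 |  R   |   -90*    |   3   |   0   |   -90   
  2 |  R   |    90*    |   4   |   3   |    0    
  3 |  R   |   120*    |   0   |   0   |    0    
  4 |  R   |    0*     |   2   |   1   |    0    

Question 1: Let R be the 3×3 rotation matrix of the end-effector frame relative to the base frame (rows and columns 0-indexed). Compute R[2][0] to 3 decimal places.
End-effector x-axis (col 0 of R) = (-0.0000,0.8660,0.5000)
R[2][0] = 0.5000

0.500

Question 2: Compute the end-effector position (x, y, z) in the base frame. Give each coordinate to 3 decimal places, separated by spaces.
after link 1: o_1 = (0.0000, 0.0000, 3.0000)
after link 2: o_2 = (4.0000, 0.0000, 0.0000)
after link 3: o_3 = (4.0000, 0.0000, 0.0000)
after link 4: o_4 = (6.0000, 0.8660, 0.5000)

6.000 0.866 0.500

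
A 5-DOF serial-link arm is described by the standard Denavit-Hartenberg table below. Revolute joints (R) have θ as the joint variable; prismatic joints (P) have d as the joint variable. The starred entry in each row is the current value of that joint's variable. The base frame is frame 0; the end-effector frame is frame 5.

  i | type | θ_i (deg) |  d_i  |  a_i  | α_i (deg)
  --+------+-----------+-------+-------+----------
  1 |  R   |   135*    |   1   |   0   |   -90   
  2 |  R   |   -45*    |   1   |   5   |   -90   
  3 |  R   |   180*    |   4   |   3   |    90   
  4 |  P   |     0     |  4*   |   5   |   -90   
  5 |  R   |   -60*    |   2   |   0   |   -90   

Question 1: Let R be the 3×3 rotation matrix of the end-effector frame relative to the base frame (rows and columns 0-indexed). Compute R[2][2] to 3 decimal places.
End-effector z-axis (col 2 of R) = (0.0795,-0.7866,-0.6124)
R[2][2] = -0.6124

-0.612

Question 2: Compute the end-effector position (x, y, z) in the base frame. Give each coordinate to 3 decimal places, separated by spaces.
0.621 3.621 -5.364

after link 1: o_1 = (0.0000, 0.0000, 1.0000)
after link 2: o_2 = (-3.2071, 1.7929, 4.5355)
after link 3: o_3 = (-3.7071, 2.2929, -0.4142)
after link 4: o_4 = (1.6213, 2.6213, -3.9497)
after link 5: o_5 = (0.6213, 3.6213, -5.3640)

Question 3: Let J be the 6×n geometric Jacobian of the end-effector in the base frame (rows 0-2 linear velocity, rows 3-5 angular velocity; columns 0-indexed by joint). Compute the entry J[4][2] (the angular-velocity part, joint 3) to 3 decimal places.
axis z_2 = (-0.5000,0.5000,-0.7071); lever o_n−o_2 = (3.8284,1.8284,-9.8995)
cross product → J_v[:, 2] = (-3.6569,-7.6569,-2.8284)
J_ω[:, 2] = z_2
entry J[4][2] = 0.5000

0.500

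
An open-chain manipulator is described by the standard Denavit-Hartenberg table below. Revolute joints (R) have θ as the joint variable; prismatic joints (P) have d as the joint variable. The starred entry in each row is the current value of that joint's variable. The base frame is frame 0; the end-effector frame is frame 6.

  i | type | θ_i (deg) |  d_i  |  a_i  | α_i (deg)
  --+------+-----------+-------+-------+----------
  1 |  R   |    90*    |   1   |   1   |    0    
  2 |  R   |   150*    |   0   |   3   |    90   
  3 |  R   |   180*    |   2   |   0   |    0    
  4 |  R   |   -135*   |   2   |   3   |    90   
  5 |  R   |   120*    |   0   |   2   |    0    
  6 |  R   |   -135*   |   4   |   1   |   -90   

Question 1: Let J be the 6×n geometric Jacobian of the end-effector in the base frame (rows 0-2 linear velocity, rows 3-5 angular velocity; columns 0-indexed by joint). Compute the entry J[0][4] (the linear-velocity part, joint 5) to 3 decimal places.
axis z_4 = (-0.3536,-0.6124,-0.7071); lever o_n−o_4 = (-2.6780,-1.6920,-2.8525)
cross product → J_v[:, 4] = (0.5504,0.8851,-1.0417)
J_ω[:, 4] = z_4
entry J[0][4] = 0.5504

0.550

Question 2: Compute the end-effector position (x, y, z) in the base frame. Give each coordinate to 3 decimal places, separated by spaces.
after link 1: o_1 = (0.0000, 1.0000, 1.0000)
after link 2: o_2 = (-1.5000, -1.5981, 1.0000)
after link 3: o_3 = (-3.2321, -0.5981, 1.0000)
after link 4: o_4 = (-6.0248, -1.4352, 3.1213)
after link 5: o_5 = (-7.1712, 0.0432, 2.4142)
after link 6: o_6 = (-8.7028, -3.1272, 0.2688)

-8.703 -3.127 0.269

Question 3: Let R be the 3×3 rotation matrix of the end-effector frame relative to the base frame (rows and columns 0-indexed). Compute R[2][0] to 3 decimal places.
0.683

End-effector x-axis (col 0 of R) = (-0.1174,-0.7209,0.6830)
R[2][0] = 0.6830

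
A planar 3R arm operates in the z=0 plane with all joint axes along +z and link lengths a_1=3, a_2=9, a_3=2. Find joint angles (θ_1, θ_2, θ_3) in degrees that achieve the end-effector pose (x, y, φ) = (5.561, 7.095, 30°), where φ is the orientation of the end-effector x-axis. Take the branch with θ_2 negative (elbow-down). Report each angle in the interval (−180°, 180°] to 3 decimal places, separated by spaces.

175.735 -135.010 -10.725

wrist centre = target − a_3·(cos φ, sin φ) = (3.8289, 6.0950)
cos θ_2 = (51.8099−3²−9²)/(2·3·9) = -0.7072; θ_2 = -135.0095° (elbow-down)
β = atan2(6.0950,3.8289) = 57.8625°; ψ = atan2(-6.3629,-3.3650) = -117.8721°
θ_1 = β − ψ = 175.7346°
θ_3 = φ − θ_1 − θ_2 = -10.7251° (wrapped to (-180°,180°])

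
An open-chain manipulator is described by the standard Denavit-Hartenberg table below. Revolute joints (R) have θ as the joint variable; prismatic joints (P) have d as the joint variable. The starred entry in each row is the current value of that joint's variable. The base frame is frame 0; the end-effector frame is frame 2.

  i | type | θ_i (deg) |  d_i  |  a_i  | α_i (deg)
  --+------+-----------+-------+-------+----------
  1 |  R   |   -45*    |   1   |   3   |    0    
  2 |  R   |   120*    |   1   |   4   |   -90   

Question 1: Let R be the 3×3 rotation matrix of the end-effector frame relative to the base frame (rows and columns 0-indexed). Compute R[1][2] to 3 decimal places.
End-effector z-axis (col 2 of R) = (-0.9659,0.2588,0.0000)
R[1][2] = 0.2588

0.259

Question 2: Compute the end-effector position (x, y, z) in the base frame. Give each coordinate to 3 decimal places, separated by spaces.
after link 1: o_1 = (2.1213, -2.1213, 1.0000)
after link 2: o_2 = (3.1566, 1.7424, 2.0000)

3.157 1.742 2.000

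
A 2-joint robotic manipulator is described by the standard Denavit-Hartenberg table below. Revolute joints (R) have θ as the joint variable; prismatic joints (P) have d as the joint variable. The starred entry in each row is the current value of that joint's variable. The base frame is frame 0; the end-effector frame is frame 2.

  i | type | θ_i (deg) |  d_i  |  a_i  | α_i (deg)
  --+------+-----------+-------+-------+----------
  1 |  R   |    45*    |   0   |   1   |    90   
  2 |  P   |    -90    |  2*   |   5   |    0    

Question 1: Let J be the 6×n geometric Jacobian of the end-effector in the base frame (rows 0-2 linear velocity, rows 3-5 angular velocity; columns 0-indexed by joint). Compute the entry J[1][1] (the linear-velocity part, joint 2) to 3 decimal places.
prismatic axis z_1 = (0.7071,-0.7071,0.0000)
J_v[:, 1] = z_1; J_ω[:, 1] = (0,0,0)
entry J[1][1] = -0.7071

-0.707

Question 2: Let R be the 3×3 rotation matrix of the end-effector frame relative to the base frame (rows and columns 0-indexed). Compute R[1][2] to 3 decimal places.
-0.707

End-effector z-axis (col 2 of R) = (0.7071,-0.7071,0.0000)
R[1][2] = -0.7071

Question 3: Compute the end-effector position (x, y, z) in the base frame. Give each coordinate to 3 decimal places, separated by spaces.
after link 1: o_1 = (0.7071, 0.7071, 0.0000)
after link 2: o_2 = (2.1213, -0.7071, -5.0000)

2.121 -0.707 -5.000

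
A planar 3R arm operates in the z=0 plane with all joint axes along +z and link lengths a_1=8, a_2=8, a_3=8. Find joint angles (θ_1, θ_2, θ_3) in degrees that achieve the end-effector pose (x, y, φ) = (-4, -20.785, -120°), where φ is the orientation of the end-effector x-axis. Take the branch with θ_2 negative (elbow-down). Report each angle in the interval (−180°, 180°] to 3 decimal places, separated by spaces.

-60.003 -59.994 -0.003

wrist centre = target − a_3·(cos φ, sin φ) = (-0.0000, -13.8568)
cos θ_2 = (192.0108−8²−8²)/(2·8·8) = 0.5001; θ_2 = -59.9944° (elbow-down)
β = atan2(-13.8568,-0.0000) = -90.0000°; ψ = atan2(-6.9278,12.0007) = -29.9972°
θ_1 = β − ψ = -60.0028°
θ_3 = φ − θ_1 − θ_2 = -0.0028° (wrapped to (-180°,180°])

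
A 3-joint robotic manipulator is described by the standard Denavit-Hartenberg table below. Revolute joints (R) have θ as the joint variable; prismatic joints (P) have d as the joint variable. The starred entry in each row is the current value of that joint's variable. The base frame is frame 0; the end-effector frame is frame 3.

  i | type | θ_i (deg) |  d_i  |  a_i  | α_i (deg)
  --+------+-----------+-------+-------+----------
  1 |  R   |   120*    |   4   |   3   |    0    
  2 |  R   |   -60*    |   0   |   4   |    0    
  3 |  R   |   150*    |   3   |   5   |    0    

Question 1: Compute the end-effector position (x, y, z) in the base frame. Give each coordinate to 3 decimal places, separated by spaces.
-3.830 3.562 7.000

after link 1: o_1 = (-1.5000, 2.5981, 4.0000)
after link 2: o_2 = (0.5000, 6.0622, 4.0000)
after link 3: o_3 = (-3.8301, 3.5622, 7.0000)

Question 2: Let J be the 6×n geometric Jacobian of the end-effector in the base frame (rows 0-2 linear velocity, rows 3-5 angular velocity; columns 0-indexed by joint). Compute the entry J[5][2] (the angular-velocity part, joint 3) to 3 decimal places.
axis z_2 = (0.0000,0.0000,1.0000); lever o_n−o_2 = (-4.3301,-2.5000,3.0000)
cross product → J_v[:, 2] = (2.5000,-4.3301,0.0000)
J_ω[:, 2] = z_2
entry J[5][2] = 1.0000

1.000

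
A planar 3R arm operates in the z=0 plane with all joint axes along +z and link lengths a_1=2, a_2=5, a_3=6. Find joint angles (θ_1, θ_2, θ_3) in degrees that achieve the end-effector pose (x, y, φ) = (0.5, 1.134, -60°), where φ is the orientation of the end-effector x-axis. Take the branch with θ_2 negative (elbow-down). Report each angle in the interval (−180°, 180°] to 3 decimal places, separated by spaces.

133.100 -29.998 -163.102

wrist centre = target − a_3·(cos φ, sin φ) = (-2.5000, 6.3302)
cos θ_2 = (46.3208−2²−5²)/(2·2·5) = 0.8660; θ_2 = -29.9982° (elbow-down)
β = atan2(6.3302,-2.5000) = 111.5508°; ψ = atan2(-2.4999,6.3302) = -21.5495°
θ_1 = β − ψ = 133.1004°
θ_3 = φ − θ_1 − θ_2 = -163.1022° (wrapped to (-180°,180°])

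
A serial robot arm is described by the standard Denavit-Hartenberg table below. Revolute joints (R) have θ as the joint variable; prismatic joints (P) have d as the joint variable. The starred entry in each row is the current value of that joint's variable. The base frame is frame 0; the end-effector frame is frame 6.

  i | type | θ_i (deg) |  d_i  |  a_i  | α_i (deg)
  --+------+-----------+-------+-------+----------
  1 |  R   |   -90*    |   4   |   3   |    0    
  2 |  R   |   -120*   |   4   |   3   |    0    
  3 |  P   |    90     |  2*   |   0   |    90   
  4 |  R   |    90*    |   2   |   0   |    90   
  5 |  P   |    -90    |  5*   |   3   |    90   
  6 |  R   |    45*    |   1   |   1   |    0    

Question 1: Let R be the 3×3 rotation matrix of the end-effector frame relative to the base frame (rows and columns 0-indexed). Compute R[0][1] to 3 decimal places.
End-effector y-axis (col 1 of R) = (-0.9659,-0.2588,0.0000)
R[0][1] = -0.9659

-0.966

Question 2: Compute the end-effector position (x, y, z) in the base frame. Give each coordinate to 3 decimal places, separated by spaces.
after link 1: o_1 = (0.0000, -3.0000, 4.0000)
after link 2: o_2 = (-2.5981, -1.5000, 8.0000)
after link 3: o_3 = (-2.5981, -1.5000, 10.0000)
after link 4: o_4 = (-4.3301, -0.5000, 10.0000)
after link 5: o_5 = (-4.2321, -6.3301, 10.0000)
after link 6: o_6 = (-3.9732, -7.2961, 9.0000)

-3.973 -7.296 9.000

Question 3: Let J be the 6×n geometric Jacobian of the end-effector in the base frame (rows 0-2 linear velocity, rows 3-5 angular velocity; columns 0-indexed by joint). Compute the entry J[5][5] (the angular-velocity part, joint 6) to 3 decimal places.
-1.000

axis z_5 = (0.0000,0.0000,-1.0000); lever o_n−o_5 = (0.2588,-0.9659,-1.0000)
cross product → J_v[:, 5] = (-0.9659,-0.2588,-0.0000)
J_ω[:, 5] = z_5
entry J[5][5] = -1.0000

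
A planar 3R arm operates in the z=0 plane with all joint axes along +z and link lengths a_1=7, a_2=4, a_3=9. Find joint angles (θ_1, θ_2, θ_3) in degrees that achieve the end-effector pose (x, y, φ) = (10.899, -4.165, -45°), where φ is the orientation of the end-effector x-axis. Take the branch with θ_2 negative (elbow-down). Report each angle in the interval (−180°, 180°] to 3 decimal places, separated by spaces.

wrist centre = target − a_3·(cos φ, sin φ) = (4.5350, 2.1990)
cos θ_2 = (25.4020−7²−4²)/(2·7·4) = -0.7071; θ_2 = -135.0000° (elbow-down)
β = atan2(2.1990,4.5350) = 25.8679°; ψ = atan2(-2.8284,4.1716) = -34.1382°
θ_1 = β − ψ = 60.0062°
θ_3 = φ − θ_1 − θ_2 = 29.9939° (wrapped to (-180°,180°])

60.006 -135.000 29.994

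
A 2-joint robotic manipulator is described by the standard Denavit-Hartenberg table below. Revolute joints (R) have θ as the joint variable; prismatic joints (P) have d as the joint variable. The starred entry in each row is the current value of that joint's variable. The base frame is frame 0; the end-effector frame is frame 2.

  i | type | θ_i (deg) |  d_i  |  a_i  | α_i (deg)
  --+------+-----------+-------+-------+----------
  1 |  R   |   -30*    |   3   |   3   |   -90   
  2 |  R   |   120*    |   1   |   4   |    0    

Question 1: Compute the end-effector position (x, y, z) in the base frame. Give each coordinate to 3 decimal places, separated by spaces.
after link 1: o_1 = (2.5981, -1.5000, 3.0000)
after link 2: o_2 = (1.3660, 0.3660, -0.4641)

1.366 0.366 -0.464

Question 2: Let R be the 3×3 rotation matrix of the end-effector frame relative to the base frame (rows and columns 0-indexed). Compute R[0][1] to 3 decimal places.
-0.750

End-effector y-axis (col 1 of R) = (-0.7500,0.4330,0.5000)
R[0][1] = -0.7500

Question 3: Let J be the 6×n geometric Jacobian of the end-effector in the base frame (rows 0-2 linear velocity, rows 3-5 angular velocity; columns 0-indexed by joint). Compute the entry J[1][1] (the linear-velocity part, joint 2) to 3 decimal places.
axis z_1 = (0.5000,0.8660,0.0000); lever o_n−o_1 = (-1.2321,1.8660,-3.4641)
cross product → J_v[:, 1] = (-3.0000,1.7321,2.0000)
J_ω[:, 1] = z_1
entry J[1][1] = 1.7321

1.732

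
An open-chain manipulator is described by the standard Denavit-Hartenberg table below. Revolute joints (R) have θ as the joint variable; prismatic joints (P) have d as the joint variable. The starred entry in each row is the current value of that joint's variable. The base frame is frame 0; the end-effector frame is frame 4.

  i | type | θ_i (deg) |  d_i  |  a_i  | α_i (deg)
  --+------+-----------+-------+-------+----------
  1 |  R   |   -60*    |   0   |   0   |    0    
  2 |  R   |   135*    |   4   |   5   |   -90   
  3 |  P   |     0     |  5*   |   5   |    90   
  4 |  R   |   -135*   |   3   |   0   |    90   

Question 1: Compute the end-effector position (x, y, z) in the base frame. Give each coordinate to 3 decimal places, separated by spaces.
after link 1: o_1 = (0.0000, 0.0000, 0.0000)
after link 2: o_2 = (1.2941, 4.8296, 4.0000)
after link 3: o_3 = (-2.2414, 10.9534, 4.0000)
after link 4: o_4 = (-2.2414, 10.9534, 7.0000)

-2.241 10.953 7.000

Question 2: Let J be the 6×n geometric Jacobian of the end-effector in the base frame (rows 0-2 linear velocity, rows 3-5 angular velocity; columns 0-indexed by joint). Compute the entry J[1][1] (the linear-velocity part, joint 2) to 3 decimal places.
-2.241

axis z_1 = (0.0000,0.0000,1.0000); lever o_n−o_1 = (-2.2414,10.9534,7.0000)
cross product → J_v[:, 1] = (-10.9534,-2.2414,0.0000)
J_ω[:, 1] = z_1
entry J[1][1] = -2.2414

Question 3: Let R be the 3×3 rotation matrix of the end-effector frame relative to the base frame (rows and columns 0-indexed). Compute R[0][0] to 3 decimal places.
0.500

End-effector x-axis (col 0 of R) = (0.5000,-0.8660,0.0000)
R[0][0] = 0.5000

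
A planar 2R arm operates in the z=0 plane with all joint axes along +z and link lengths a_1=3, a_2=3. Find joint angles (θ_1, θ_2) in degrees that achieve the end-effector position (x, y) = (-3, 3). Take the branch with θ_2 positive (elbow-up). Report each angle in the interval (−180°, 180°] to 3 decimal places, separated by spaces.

90.000 90.000

cos θ_2 = (18.0000−3²−3²)/(2·3·3) = 0.0000; θ_2 = 90.0000° (elbow-up)
β = atan2(3.0000,-3.0000) = 135.0000°; ψ = atan2(3.0000,3.0000) = 45.0000°
θ_1 = β − ψ = 90.0000°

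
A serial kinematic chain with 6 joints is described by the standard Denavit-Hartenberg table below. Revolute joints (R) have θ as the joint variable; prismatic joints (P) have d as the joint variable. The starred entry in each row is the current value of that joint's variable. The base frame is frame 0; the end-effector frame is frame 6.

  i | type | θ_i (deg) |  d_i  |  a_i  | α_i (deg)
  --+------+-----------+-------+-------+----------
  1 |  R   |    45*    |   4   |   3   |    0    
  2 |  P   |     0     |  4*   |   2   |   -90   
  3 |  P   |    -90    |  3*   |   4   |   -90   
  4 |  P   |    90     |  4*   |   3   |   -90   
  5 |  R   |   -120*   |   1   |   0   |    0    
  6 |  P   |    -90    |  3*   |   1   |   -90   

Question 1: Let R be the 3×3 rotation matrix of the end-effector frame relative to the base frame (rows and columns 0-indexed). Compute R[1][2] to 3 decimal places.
End-effector z-axis (col 2 of R) = (0.2588,0.9659,-0.0000)
R[1][2] = 0.9659

0.966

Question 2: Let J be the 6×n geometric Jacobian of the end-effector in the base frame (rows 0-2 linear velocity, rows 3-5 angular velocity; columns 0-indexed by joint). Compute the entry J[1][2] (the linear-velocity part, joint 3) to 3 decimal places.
0.707

prismatic axis z_2 = (-0.7071,0.7071,0.0000)
J_v[:, 2] = z_2; J_ω[:, 2] = (0,0,0)
entry J[1][2] = 0.7071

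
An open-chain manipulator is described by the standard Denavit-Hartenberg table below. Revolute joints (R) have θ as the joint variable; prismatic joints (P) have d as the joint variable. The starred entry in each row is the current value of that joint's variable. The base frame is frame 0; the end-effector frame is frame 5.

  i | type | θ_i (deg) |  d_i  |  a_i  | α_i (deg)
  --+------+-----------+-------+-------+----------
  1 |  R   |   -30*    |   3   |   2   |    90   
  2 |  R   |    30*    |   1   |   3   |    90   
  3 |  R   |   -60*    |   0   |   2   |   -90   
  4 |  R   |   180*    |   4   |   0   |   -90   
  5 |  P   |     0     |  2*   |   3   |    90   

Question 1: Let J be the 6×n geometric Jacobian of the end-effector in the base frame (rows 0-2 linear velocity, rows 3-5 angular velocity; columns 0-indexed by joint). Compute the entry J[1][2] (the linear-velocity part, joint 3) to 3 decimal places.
-1.326

axis z_2 = (0.4330,-0.2500,-0.8660); lever o_n−o_2 = (1.6561,-4.2655,-0.2500)
cross product → J_v[:, 2] = (-3.6316,-1.3260,-1.4330)
J_ω[:, 2] = z_2
entry J[1][2] = -1.3260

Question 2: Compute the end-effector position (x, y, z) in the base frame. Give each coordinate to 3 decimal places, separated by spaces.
5.138 -7.431 4.250

after link 1: o_1 = (1.7321, -1.0000, 3.0000)
after link 2: o_2 = (3.4821, -3.1651, 4.5000)
after link 3: o_3 = (5.0981, -2.0981, 5.0000)
after link 4: o_4 = (6.6962, -5.3301, 6.7321)
after link 5: o_5 = (5.1381, -7.4306, 4.2500)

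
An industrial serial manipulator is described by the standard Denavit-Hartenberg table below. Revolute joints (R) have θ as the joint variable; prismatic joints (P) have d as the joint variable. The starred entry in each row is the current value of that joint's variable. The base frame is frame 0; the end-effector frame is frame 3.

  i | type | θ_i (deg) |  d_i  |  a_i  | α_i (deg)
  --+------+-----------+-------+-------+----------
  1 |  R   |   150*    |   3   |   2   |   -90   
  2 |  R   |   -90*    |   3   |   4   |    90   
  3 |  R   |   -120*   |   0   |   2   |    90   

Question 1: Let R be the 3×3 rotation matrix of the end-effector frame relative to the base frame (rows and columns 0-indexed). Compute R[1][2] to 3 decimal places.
-0.433

End-effector z-axis (col 2 of R) = (-0.2500,-0.4330,-0.8660)
R[1][2] = -0.4330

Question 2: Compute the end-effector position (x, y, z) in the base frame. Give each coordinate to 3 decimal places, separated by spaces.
after link 1: o_1 = (-1.7321, 1.0000, 3.0000)
after link 2: o_2 = (-3.2321, -1.5981, 7.0000)
after link 3: o_3 = (-2.3660, -0.0981, 6.0000)

-2.366 -0.098 6.000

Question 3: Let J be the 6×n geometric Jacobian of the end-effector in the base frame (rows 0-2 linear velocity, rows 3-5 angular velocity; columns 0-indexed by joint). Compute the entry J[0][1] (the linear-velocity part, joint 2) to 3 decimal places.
axis z_1 = (-0.5000,-0.8660,0.0000); lever o_n−o_1 = (-0.6340,-1.0981,3.0000)
cross product → J_v[:, 1] = (-2.5981,1.5000,0.0000)
J_ω[:, 1] = z_1
entry J[0][1] = -2.5981

-2.598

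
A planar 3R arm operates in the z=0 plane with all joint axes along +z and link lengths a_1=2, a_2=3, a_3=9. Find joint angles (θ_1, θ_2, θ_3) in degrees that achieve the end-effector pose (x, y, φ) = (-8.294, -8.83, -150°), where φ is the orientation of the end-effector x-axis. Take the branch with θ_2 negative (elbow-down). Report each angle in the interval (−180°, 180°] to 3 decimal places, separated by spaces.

-59.993 -60.007 -30.000

wrist centre = target − a_3·(cos φ, sin φ) = (-0.4998, -4.3300)
cos θ_2 = (18.9987−2²−3²)/(2·2·3) = 0.4999; θ_2 = -60.0073° (elbow-down)
β = atan2(-4.3300,-0.4998) = -96.5840°; ψ = atan2(-2.5983,3.4997) = -36.5914°
θ_1 = β − ψ = -59.9926°
θ_3 = φ − θ_1 − θ_2 = -30.0001° (wrapped to (-180°,180°])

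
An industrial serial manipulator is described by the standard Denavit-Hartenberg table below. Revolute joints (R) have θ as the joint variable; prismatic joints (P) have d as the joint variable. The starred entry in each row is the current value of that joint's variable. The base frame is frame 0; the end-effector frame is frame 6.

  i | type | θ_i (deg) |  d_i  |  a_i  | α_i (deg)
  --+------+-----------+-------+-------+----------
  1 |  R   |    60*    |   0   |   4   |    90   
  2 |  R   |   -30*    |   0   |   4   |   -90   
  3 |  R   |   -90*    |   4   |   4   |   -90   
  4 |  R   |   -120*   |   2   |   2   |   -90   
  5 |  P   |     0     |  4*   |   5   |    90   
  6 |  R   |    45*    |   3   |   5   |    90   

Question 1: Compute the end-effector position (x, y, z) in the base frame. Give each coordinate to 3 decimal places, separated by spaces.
after link 1: o_1 = (2.0000, 3.4641, 0.0000)
after link 2: o_2 = (3.7321, 6.4641, -2.0000)
after link 3: o_3 = (8.1962, 6.1962, 1.4641)
after link 4: o_4 = (8.6292, 8.9462, 1.9641)
after link 5: o_5 = (11.0466, 11.2051, 7.4462)
after link 6: o_6 = (14.6738, 14.8994, 10.1287)

14.674 14.899 10.129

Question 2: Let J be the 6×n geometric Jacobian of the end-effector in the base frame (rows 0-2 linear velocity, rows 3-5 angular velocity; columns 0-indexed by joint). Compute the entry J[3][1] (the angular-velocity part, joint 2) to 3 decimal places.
0.866

axis z_1 = (0.8660,-0.5000,0.0000); lever o_n−o_1 = (12.6738,11.4353,10.1287)
cross product → J_v[:, 1] = (-5.0644,-8.7717,16.2401)
J_ω[:, 1] = z_1
entry J[3][1] = 0.8660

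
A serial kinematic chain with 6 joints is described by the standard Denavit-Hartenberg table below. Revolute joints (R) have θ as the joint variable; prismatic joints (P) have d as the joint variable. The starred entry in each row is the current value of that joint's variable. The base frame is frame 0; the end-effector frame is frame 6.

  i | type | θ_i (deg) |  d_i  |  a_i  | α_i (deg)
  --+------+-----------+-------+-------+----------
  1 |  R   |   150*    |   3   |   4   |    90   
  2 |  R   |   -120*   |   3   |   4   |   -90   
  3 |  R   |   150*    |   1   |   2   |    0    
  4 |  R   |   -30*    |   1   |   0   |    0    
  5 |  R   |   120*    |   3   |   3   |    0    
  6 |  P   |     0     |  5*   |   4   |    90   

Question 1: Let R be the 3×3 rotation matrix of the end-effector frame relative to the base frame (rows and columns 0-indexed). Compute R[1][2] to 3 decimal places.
-0.217

End-effector z-axis (col 2 of R) = (-0.6250,-0.2165,0.7500)
R[1][2] = -0.2165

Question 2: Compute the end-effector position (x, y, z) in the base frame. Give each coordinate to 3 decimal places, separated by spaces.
after link 1: o_1 = (-3.4641, 2.0000, 3.0000)
after link 2: o_2 = (-0.2321, 3.5981, -0.4641)
after link 3: o_3 = (-2.2321, 3.5981, 0.5359)
after link 4: o_4 = (-2.9821, 4.0311, 0.0359)
after link 5: o_5 = (-4.5825, 7.9551, -0.1651)
after link 6: o_6 = (-7.4665, 13.6202, -0.9330)

-7.467 13.620 -0.933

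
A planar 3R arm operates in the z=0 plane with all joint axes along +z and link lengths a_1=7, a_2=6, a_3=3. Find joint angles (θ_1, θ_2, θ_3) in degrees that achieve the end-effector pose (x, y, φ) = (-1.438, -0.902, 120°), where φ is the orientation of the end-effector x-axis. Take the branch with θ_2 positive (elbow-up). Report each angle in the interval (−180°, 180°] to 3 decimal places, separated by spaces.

wrist centre = target − a_3·(cos φ, sin φ) = (0.0620, -3.5001)
cos θ_2 = (12.2544−7²−6²)/(2·7·6) = -0.8660; θ_2 = 149.9993° (elbow-up)
β = atan2(-3.5001,0.0620) = -88.9852°; ψ = atan2(3.0001,1.8039) = 58.9823°
θ_1 = β − ψ = -147.9674°
θ_3 = φ − θ_1 − θ_2 = 117.9681° (wrapped to (-180°,180°])

-147.967 149.999 117.968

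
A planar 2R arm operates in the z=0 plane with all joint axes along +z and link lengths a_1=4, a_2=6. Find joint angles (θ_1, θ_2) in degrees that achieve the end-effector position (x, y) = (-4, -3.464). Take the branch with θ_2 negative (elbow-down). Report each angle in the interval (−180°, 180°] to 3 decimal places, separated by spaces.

cos θ_2 = (27.9993−4²−6²)/(2·4·6) = -0.5000; θ_2 = -120.0010° (elbow-down)
β = atan2(-3.4640,-4.0000) = -139.1074°; ψ = atan2(-5.1961,0.9999) = -79.1074°
θ_1 = β − ψ = -60.0000°

-60.000 -120.001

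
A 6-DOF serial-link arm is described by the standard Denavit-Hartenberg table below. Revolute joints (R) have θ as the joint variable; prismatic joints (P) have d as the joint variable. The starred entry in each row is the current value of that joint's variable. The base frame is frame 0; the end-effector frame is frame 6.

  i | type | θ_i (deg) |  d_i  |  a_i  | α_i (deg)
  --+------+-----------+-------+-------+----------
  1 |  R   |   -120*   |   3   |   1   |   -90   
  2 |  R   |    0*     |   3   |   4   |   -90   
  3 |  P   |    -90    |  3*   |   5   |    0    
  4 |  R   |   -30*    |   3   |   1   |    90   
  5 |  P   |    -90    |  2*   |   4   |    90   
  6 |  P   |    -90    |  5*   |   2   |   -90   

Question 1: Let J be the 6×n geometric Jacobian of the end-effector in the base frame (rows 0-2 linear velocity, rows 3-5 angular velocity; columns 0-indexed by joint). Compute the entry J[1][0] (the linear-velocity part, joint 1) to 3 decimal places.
0.428

axis z_0 = ẑ; lever o_n−o_0 = (0.4282,-8.3301,1.0000)
cross product → J_v[:, 0] = (8.3301,0.4282,-0.0000)
J_ω[:, 0] = z_0
entry J[1][0] = 0.4282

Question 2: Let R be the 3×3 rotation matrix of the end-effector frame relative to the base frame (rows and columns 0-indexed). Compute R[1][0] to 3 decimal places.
End-effector x-axis (col 0 of R) = (0.0000,-1.0000,0.0000)
R[1][0] = -1.0000

-1.000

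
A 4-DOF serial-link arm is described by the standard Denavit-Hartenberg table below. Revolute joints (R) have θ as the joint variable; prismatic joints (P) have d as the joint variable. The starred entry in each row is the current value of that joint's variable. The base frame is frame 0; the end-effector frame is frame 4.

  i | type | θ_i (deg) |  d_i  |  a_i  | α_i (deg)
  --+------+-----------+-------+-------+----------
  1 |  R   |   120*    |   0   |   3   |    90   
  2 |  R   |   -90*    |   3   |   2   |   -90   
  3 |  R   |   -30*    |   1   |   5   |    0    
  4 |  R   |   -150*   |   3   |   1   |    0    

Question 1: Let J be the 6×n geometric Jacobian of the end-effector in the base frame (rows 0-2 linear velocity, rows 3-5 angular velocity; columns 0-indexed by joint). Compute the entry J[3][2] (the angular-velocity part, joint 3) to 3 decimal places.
axis z_2 = (-0.5000,0.8660,0.0000); lever o_n−o_2 = (0.1651,4.7141,-3.3301)
cross product → J_v[:, 2] = (-2.8840,-1.6651,-2.5000)
J_ω[:, 2] = z_2
entry J[3][2] = -0.5000

-0.500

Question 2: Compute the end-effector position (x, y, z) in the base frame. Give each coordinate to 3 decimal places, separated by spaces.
after link 1: o_1 = (-1.5000, 2.5981, 0.0000)
after link 2: o_2 = (1.0981, 4.0981, -2.0000)
after link 3: o_3 = (2.7631, 6.2141, -6.3301)
after link 4: o_4 = (1.2631, 8.8122, -5.3301)

1.263 8.812 -5.330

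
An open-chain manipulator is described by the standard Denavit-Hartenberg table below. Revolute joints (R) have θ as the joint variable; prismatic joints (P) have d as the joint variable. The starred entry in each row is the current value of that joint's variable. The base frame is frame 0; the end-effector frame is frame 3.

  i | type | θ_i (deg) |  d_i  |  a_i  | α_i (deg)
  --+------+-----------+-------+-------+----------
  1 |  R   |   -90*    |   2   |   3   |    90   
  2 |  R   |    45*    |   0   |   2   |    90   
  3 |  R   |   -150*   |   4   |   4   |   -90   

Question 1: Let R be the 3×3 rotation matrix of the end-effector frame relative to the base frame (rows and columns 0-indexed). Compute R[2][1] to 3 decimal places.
End-effector y-axis (col 1 of R) = (0.0000,0.7071,0.7071)
R[2][1] = 0.7071

0.707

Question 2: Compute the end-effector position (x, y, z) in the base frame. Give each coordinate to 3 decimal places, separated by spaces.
after link 1: o_1 = (0.0000, -3.0000, 2.0000)
after link 2: o_2 = (0.0000, -4.4142, 3.4142)
after link 3: o_3 = (2.0000, -4.7932, -1.8637)

2.000 -4.793 -1.864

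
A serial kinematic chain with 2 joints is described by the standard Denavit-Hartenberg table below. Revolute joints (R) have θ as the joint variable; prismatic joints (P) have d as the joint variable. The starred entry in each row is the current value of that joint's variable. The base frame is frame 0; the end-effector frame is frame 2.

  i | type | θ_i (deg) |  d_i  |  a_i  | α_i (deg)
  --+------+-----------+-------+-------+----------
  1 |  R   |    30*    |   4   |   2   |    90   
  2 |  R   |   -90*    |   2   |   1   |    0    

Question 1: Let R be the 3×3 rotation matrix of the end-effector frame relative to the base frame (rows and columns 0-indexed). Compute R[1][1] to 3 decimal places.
End-effector y-axis (col 1 of R) = (0.8660,0.5000,0.0000)
R[1][1] = 0.5000

0.500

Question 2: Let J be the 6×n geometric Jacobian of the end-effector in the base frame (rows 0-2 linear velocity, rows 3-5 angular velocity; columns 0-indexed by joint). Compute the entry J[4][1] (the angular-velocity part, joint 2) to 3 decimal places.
-0.866

axis z_1 = (0.5000,-0.8660,0.0000); lever o_n−o_1 = (1.0000,-1.7321,-1.0000)
cross product → J_v[:, 1] = (0.8660,0.5000,-0.0000)
J_ω[:, 1] = z_1
entry J[4][1] = -0.8660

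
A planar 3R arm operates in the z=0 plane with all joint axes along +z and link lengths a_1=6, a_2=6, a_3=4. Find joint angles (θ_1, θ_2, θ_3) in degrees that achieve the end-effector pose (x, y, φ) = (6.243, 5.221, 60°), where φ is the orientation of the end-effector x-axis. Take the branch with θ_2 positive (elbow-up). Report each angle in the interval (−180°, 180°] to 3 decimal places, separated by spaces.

-45.006 134.998 -29.992

wrist centre = target − a_3·(cos φ, sin φ) = (4.2430, 1.7569)
cos θ_2 = (21.0897−6²−6²)/(2·6·6) = -0.7071; θ_2 = 134.9984° (elbow-up)
β = atan2(1.7569,4.2430) = 22.4930°; ψ = atan2(4.2428,1.7575) = 67.4992°
θ_1 = β − ψ = -45.0062°
θ_3 = φ − θ_1 − θ_2 = -29.9922° (wrapped to (-180°,180°])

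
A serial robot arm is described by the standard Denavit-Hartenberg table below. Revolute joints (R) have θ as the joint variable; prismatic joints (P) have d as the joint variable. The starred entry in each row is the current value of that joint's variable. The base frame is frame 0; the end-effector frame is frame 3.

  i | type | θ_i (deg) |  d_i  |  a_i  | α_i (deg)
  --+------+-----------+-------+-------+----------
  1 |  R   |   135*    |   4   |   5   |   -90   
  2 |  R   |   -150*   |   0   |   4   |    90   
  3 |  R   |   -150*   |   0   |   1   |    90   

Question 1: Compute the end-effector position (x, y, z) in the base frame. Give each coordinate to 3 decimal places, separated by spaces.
after link 1: o_1 = (-3.5355, 3.5355, 4.0000)
after link 2: o_2 = (-1.0860, 1.0860, 6.0000)
after link 3: o_3 = (-1.2628, 1.9699, 5.5670)

-1.263 1.970 5.567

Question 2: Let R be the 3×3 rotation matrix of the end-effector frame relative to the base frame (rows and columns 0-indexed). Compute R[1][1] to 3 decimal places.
End-effector y-axis (col 1 of R) = (0.3536,-0.3536,-0.8660)
R[1][1] = -0.3536

-0.354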